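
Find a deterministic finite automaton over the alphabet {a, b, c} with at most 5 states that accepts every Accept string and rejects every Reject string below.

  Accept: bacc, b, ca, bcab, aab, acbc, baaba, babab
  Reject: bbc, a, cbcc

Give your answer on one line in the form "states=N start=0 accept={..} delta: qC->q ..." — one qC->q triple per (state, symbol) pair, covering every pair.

Grow the machine one transition at a time. Run the examples from 0; the earliest place one falls off (shortest prefix, ties alphabetical) gets sent to the lowest-numbered state that keeps every Accept/Reject pair distinguishable — a pair clashes when both reach the same state with identical unread suffix — and to a fresh state only if none does.
a: 0a undefined. 0a->0: ok.
b: 0b undefined. 0b->0: no, b/a meet in 0. Open state 1: 0b->1.
c: 0c undefined. 0c->0: no, ca/a meet in 0. 0c->1: no, acbc/bbc meet in 1 with "bc" left. Open state 2: 0c->2.
ba: 1a undefined. 1a->0: no, baaba/a meet in 0. 1a->1: ok.
bb: 1b undefined. 1b->0: no, baaba/a meet in 0. 1b->1: ok.
bc: 1c undefined. 1c->0: ok.
ca: 2a undefined. 2a->0: no, ca/bbc meet in 0. 2a->1: ok.
cb: 2b undefined. 2b->0: ok.
cbcc: 2c undefined. 2c->0: ok.
All examples now run through 3 states with every (state, symbol) defined. Accept strings end in {1,2}, Reject strings end in {0}; accept={1,2}.

states=3 start=0 accept={1,2} delta: 0a->0 0b->1 0c->2 1a->1 1b->1 1c->0 2a->1 2b->0 2c->0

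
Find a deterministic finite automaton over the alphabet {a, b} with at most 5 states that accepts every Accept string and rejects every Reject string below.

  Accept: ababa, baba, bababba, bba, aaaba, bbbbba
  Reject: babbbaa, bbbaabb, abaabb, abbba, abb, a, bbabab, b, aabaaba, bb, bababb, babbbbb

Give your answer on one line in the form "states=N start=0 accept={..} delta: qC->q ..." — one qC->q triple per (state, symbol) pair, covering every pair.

Grow the machine one transition at a time. Run the examples from 0; the earliest place one falls off (shortest prefix, ties alphabetical) gets sent to the lowest-numbered state that keeps every Accept/Reject pair distinguishable — a pair clashes when both reach the same state with identical unread suffix — and to a fresh state only if none does.
a: 0a undefined. 0a->0: ok.
b: 0b undefined. 0b->0: no, ababa/babbbaa meet in 0. Open state 1: 0b->1.
ba: 1a undefined. 1a->0: no, ababa/a meet in 0. 1a->1: no, ababa/aabaaba meet in 1 with "ba" left. Open state 2: 1a->2.
bb: 1b undefined. 1b->0: no, bba/abb meet in 0. 1b->1: no, bba/abbba meet in 2. 1b->2: no, ababa/abbba meet in 2 with "ba" left. Open state 3: 1b->3.
bab: 2b undefined. 2b->0: no, ababa/a meet in 0. 2b->1: ok.
bba: 3a undefined. 3a->0: no, bababba/a meet in 0. 3a->1: no, bababba/b meet in 1. 3a->2: ok.
bbb: 3b undefined. 3b->0: ok.
abaa: 2a undefined. 2a->0: no, ababa/aabaaba meet in 2. 2a->1: no, ababa/aabaaba meet in 2. 2a->2: no, ababa/aabaaba meet in 2. 2a->3: ok.
All examples now run through 4 states with every (state, symbol) defined. Accept strings end in {2}, Reject strings end in {0,1,3}; accept={2}.

states=4 start=0 accept={2} delta: 0a->0 0b->1 1a->2 1b->3 2a->3 2b->1 3a->2 3b->0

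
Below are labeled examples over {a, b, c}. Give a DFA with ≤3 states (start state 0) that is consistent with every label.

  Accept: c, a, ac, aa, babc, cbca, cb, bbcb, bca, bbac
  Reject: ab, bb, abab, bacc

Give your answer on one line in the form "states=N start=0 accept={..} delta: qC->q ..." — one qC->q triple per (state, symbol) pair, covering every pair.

states=3 start=0 accept={0,2} delta: 0a->0 0b->1 0c->2 1a->0 1b->1 1c->2 2a->0 2b->0 2c->1

Grow the machine one transition at a time. Run the examples from 0; the earliest place one falls off (shortest prefix, ties alphabetical) gets sent to the lowest-numbered state that keeps every Accept/Reject pair distinguishable — a pair clashes when both reach the same state with identical unread suffix — and to a fresh state only if none does.
a: 0a undefined. 0a->0: ok.
b: 0b undefined. 0b->0: no, a/ab meet in 0. Open state 1: 0b->1.
c: 0c undefined. 0c->0: no, cb/ab meet in 1. 0c->1: no, c/ab meet in 1. Open state 2: 0c->2.
ba: 1a undefined. 1a->0: ok.
bb: 1b undefined. 1b->0: no, a/bb meet in 0. 1b->1: ok.
bc: 1c undefined. 1c->0: no, bbcb/ab meet in 1. 1c->1: no, babc/ab meet in 1. 1c->2: ok.
cb: 2b undefined. 2b->0: ok.
bca: 2a undefined. 2a->0: ok.
bacc: 2c undefined. 2c->0: no, a/bacc meet in 0. 2c->1: ok.
All examples now run through 3 states with every (state, symbol) defined. Accept strings end in {0,2}, Reject strings end in {1}; accept={0,2}.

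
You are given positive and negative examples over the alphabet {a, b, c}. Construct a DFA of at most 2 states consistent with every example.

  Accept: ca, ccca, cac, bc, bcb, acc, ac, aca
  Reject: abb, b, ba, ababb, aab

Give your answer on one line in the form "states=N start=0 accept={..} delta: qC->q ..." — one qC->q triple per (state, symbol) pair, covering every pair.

State merging on the prefix tree: take the shortest (then alphabetical) example prefix whose next move is undefined and point that move at state 0, else 1, else 2, ...; a target is out if some Accept/Reject pair would then sit in one state with the same input left (inseparable). If every existing state is out, open a new one.
a: 0a undefined. 0a->0: ok.
b: 0b undefined. 0b->0: ok.
c: 0c undefined. 0c->0: no, ca/abb meet in 0. Open state 1: 0c->1.
ca: 1a undefined. 1a->0: no, ca/abb meet in 0. 1a->1: ok.
cc: 1c undefined. 1c->0: no, cac/abb meet in 0. 1c->1: ok.
bcb: 1b undefined. 1b->0: no, bcb/abb meet in 0. 1b->1: ok.
All examples now run through 2 states with every (state, symbol) defined. Accept strings end in {1}, Reject strings end in {0}; accept={1}.

states=2 start=0 accept={1} delta: 0a->0 0b->0 0c->1 1a->1 1b->1 1c->1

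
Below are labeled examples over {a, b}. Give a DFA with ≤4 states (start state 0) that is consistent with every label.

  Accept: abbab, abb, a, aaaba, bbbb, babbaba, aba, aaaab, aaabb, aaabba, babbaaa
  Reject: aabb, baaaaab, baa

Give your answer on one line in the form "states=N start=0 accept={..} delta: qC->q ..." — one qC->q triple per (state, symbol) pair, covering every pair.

State merging on the prefix tree: take the shortest (then alphabetical) example prefix whose next move is undefined and point that move at state 0, else 1, else 2, ...; a target is out if some Accept/Reject pair would then sit in one state with the same input left (inseparable). If every existing state is out, open a new one.
a: 0a undefined. 0a->0: no, abb/aabb meet in 0 with "bb" left. Open state 1: 0a->1.
b: 0b undefined. 0b->0: ok.
aa: 1a undefined. 1a->0: no, bbbb/aabb meet in 0. 1a->1: no, abb/aabb meet in 1 with "bb" left. Open state 2: 1a->2.
ab: 1b undefined. 1b->0: ok.
aaa: 2a undefined. 2a->0: ok.
aab: 2b undefined. 2b->0: no, abbab/aabb meet in 0. 2b->1: no, abbab/aabb meet in 0. 2b->2: ok.
All examples now run through 3 states with every (state, symbol) defined. Accept strings end in {0,1}, Reject strings end in {2}; accept={0,1}.

states=3 start=0 accept={0,1} delta: 0a->1 0b->0 1a->2 1b->0 2a->0 2b->2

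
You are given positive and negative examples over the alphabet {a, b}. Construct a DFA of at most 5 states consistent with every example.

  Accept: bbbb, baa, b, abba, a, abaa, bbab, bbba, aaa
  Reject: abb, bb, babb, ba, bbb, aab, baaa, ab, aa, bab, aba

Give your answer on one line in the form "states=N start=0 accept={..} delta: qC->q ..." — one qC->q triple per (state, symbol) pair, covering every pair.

Fold the examples into a partial DFA from state 0: repeatedly fix the first undefined (state, symbol) met by the shortest-then-alphabetical prefix, trying targets in increasing order and rejecting any under which an Accept and a Reject string meet in one state with the same remainder; add a state when all current targets are rejected. Accepting states are where Accept strings end.
a: 0a undefined. 0a->0: no, b/aab meet in 0 with "b" left. Open state 1: 0a->1.
b: 0b undefined. 0b->0: no, bbbb/bb meet in 0. 0b->1: ok.
aa: 1a undefined. 1a->0: no, baa/aab meet in 1. 1a->1: no, baa/ba meet in 1. Open state 2: 1a->2.
ab: 1b undefined. 1b->0: no, bbbb/bb meet in 0. 1b->1: no, bbbb/abb meet in 1. 1b->2: no, bbbb/babb meet in 2 with "bb" left. Open state 3: 1b->3.
aaa: 2a undefined. 2a->0: no, b/baaa meet in 1. 2a->1: ok.
aab: 2b undefined. 2b->0: no, baa/babb meet in 1. 2b->1: no, baa/aab meet in 1. 2b->2: ok.
aba: 3a undefined. 3a->0: ok.
abb: 3b undefined. 3b->0: ok.
All examples now run through 4 states with every (state, symbol) defined. Accept strings end in {1}, Reject strings end in {0,2,3}; accept={1}.

states=4 start=0 accept={1} delta: 0a->1 0b->1 1a->2 1b->3 2a->1 2b->2 3a->0 3b->0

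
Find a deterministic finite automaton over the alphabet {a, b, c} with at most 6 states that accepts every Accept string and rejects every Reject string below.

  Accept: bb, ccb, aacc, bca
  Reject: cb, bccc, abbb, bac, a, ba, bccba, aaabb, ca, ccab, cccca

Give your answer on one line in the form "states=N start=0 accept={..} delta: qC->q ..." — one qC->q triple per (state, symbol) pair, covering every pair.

State merging on the prefix tree: take the shortest (then alphabetical) example prefix whose next move is undefined and point that move at state 0, else 1, else 2, ...; a target is out if some Accept/Reject pair would then sit in one state with the same input left (inseparable). If every existing state is out, open a new one.
a: 0a undefined. 0a->0: no, bb/aaabb meet in 0 with "bb" left. Open state 1: 0a->1.
b: 0b undefined. 0b->0: no, bca/ca meet in 0 with "ca" left. 0b->1: ok.
c: 0c undefined. 0c->0: no, bb/ccab meet in 1 with "b" left. 0c->1: no, bb/cb meet in 1 with "b" left. Open state 2: 0c->2.
aa: 1a undefined. 1a->0: ok.
ab: 1b undefined. 1b->0: no, bb/abbb meet in 0. 1b->1: no, bb/abbb meet in 1. 1b->2: no, bb/bac meet in 2. Open state 3: 1b->3.
bc: 1c undefined. 1c->0: no, aacc/bccc meet in 2 with "c" left. 1c->1: no, bca/ba meet in 0. 1c->2: no, bca/ca meet in 2 with "a" left. 1c->3: ok.
ca: 2a undefined. 2a->0: ok.
cb: 2b undefined. 2b->0: ok.
cc: 2c undefined. 2c->0: no, bb/ccab meet in 3. 2c->1: no, aacc/a meet in 1. 2c->2: no, ccb/cb meet in 0. 2c->3: no, ccb/aaabb meet in 3 with "b" left. Open state 4: 2c->4.
abb: 3b undefined. 3b->0: ok.
bca: 3a undefined. 3a->0: no, bca/cb meet in 0. 3a->1: no, bca/abbb meet in 1. 3a->2: no, bca/bac meet in 2. 3a->3: ok.
bcc: 3c undefined. 3c->0: ok.
cca: 4a undefined. 4a->0: ok.
ccb: 4b undefined. 4b->0: no, ccb/cb meet in 0. 4b->1: no, ccb/abbb meet in 1. 4b->2: no, ccb/bccc meet in 2. 4b->3: ok.
ccc: 4c undefined. 4c->0: ok.
All examples now run through 5 states with every (state, symbol) defined. Accept strings end in {3,4}, Reject strings end in {0,1,2}; accept={3,4}.

states=5 start=0 accept={3,4} delta: 0a->1 0b->1 0c->2 1a->0 1b->3 1c->3 2a->0 2b->0 2c->4 3a->3 3b->0 3c->0 4a->0 4b->3 4c->0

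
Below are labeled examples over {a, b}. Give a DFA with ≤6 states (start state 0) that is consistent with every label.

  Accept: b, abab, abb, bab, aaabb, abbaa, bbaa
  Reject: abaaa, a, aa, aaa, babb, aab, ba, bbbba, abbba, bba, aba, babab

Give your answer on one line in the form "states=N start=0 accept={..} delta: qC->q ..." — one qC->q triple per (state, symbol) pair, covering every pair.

states=6 start=0 accept={0,2,5} delta: 0a->1 0b->2 1a->1 1b->3 2a->3 2b->3 3a->4 3b->5 4a->0 4b->0 5a->5 5b->1

State merging on the prefix tree: take the shortest (then alphabetical) example prefix whose next move is undefined and point that move at state 0, else 1, else 2, ...; a target is out if some Accept/Reject pair would then sit in one state with the same input left (inseparable). If every existing state is out, open a new one.
a: 0a undefined. 0a->0: no, b/aab meet in 0 with "b" left. Open state 1: 0a->1.
b: 0b undefined. 0b->0: no, abab/babab meet in 1 with "bab" left. 0b->1: no, b/a meet in 1. Open state 2: 0b->2.
aa: 1a undefined. 1a->0: no, b/aab meet in 2. 1a->1: ok.
ab: 1b undefined. 1b->0: no, abab/aab meet in 0. 1b->1: no, abab/abaaa meet in 1. 1b->2: no, b/aab meet in 2. Open state 3: 1b->3.
ba: 2a undefined. 2a->0: no, b/babab meet in 2. 2a->1: no, abab/babab meet in 3 with "ab" left. 2a->2: no, b/ba meet in 2. 2a->3: ok.
bb: 2b undefined. 2b->0: no, bbaa/a meet in 1. 2b->1: no, bbaa/a meet in 1. 2b->2: no, bbaa/aba meet in 3 with "a" left. 2b->3: ok.
aba: 3a undefined. 3a->0: no, bbaa/abaaa meet in 1. 3a->1: no, abab/aab meet in 3. 3a->2: no, b/abaaa meet in 2. 3a->3: no, bbaa/abaaa meet in 3. Open state 4: 3a->4.
abb: 3b undefined. 3b->0: no, b/babb meet in 2. 3b->1: no, abb/a meet in 1. 3b->2: no, b/babab meet in 2. 3b->3: no, abab/babab meet in 4 with "b" left. 3b->4: no, abab/babb meet in 4 with "b" left. Open state 5: 3b->5.
abaa: 4a undefined. 4a->0: ok.
abab: 4b undefined. 4b->0: ok.
abba: 5a undefined. 5a->0: no, b/babab meet in 2. 5a->1: no, abbaa/abaaa meet in 1. 5a->2: no, abbaa/aab meet in 3. 5a->3: no, abb/babab meet in 5. 5a->4: no, abab/babab meet in 0. 5a->5: ok.
abbb: 5b undefined. 5b->0: no, abab/babb meet in 0. 5b->1: ok.
All examples now run through 6 states with every (state, symbol) defined. Accept strings end in {0,2,5}, Reject strings end in {1,3,4}; accept={0,2,5}.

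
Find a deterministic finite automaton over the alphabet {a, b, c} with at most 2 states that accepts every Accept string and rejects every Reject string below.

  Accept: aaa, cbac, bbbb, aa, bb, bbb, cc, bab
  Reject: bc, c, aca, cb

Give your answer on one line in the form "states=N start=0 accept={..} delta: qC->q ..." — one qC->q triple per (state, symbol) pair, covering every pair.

states=2 start=0 accept={0} delta: 0a->0 0b->0 0c->1 1a->1 1b->1 1c->0

Grow the machine one transition at a time. Run the examples from 0; the earliest place one falls off (shortest prefix, ties alphabetical) gets sent to the lowest-numbered state that keeps every Accept/Reject pair distinguishable — a pair clashes when both reach the same state with identical unread suffix — and to a fresh state only if none does.
a: 0a undefined. 0a->0: ok.
b: 0b undefined. 0b->0: ok.
c: 0c undefined. 0c->0: no, aaa/bc meet in 0. Open state 1: 0c->1.
cb: 1b undefined. 1b->0: no, aaa/cb meet in 0. 1b->1: ok.
cc: 1c undefined. 1c->0: ok.
aca: 1a undefined. 1a->0: no, aaa/aca meet in 0. 1a->1: ok.
All examples now run through 2 states with every (state, symbol) defined. Accept strings end in {0}, Reject strings end in {1}; accept={0}.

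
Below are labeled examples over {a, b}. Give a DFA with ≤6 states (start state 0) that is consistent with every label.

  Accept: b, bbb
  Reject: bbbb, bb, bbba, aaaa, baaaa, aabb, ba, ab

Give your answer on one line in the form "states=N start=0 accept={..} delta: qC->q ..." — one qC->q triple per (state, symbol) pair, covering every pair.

states=3 start=0 accept={1} delta: 0a->1 0b->1 1a->2 1b->0 2a->2 2b->1

Grow the machine one transition at a time. Run the examples from 0; the earliest place one falls off (shortest prefix, ties alphabetical) gets sent to the lowest-numbered state that keeps every Accept/Reject pair distinguishable — a pair clashes when both reach the same state with identical unread suffix — and to a fresh state only if none does.
a: 0a undefined. 0a->0: no, b/ab meet in 0 with "b" left. Open state 1: 0a->1.
b: 0b undefined. 0b->0: no, b/bbbb meet in 0. 0b->1: ok.
aa: 1a undefined. 1a->0: no, b/baaaa meet in 1. 1a->1: no, b/aaaa meet in 1. Open state 2: 1a->2.
ab: 1b undefined. 1b->0: ok.
aaa: 2a undefined. 2a->0: no, b/aaaa meet in 1. 2a->1: no, b/baaaa meet in 1. 2a->2: ok.
aab: 2b undefined. 2b->0: no, b/aabb meet in 1. 2b->1: ok.
All examples now run through 3 states with every (state, symbol) defined. Accept strings end in {1}, Reject strings end in {0,2}; accept={1}.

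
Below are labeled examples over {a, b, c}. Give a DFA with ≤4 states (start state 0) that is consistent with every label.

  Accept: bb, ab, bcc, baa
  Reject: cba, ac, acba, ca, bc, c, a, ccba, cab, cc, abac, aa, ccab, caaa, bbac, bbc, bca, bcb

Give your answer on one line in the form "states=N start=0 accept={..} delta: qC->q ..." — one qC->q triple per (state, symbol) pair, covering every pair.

State merging on the prefix tree: take the shortest (then alphabetical) example prefix whose next move is undefined and point that move at state 0, else 1, else 2, ...; a target is out if some Accept/Reject pair would then sit in one state with the same input left (inseparable). If every existing state is out, open a new one.
a: 0a undefined. 0a->0: ok.
b: 0b undefined. 0b->0: no, bb/a meet in 0. Open state 1: 0b->1.
c: 0c undefined. 0c->0: no, ab/cab meet in 1. 0c->1: no, ab/ac meet in 1. Open state 2: 0c->2.
ba: 1a undefined. 1a->0: no, baa/a meet in 0. 1a->1: ok.
bb: 1b undefined. 1b->0: no, bb/a meet in 0. 1b->1: ok.
bc: 1c undefined. 1c->0: no, bb/bcb meet in 1. 1c->1: no, bb/bc meet in 1. 1c->2: no, bcc/cc meet in 2 with "c" left. Open state 3: 1c->3.
ca: 2a undefined. 2a->0: no, bb/cab meet in 1. 2a->1: no, bb/ca meet in 1. 2a->2: ok.
cb: 2b undefined. 2b->0: ok.
cc: 2c undefined. 2c->0: no, bb/ccba meet in 1. 2c->1: no, bb/ccba meet in 1. 2c->2: ok.
bca: 3a undefined. 3a->0: ok.
bcb: 3b undefined. 3b->0: ok.
bcc: 3c undefined. 3c->0: no, bcc/cba meet in 0. 3c->1: ok.
All examples now run through 4 states with every (state, symbol) defined. Accept strings end in {1}, Reject strings end in {0,2,3}; accept={1}.

states=4 start=0 accept={1} delta: 0a->0 0b->1 0c->2 1a->1 1b->1 1c->3 2a->2 2b->0 2c->2 3a->0 3b->0 3c->1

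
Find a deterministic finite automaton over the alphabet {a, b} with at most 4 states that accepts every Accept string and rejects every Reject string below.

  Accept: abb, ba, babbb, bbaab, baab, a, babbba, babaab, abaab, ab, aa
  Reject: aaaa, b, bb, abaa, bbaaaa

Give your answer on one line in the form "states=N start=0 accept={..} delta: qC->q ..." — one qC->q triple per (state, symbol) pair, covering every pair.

states=4 start=0 accept={1,2} delta: 0a->1 0b->0 1a->2 1b->1 2a->3 2b->1 3a->0 3b->1

Grow the machine one transition at a time. Run the examples from 0; the earliest place one falls off (shortest prefix, ties alphabetical) gets sent to the lowest-numbered state that keeps every Accept/Reject pair distinguishable — a pair clashes when both reach the same state with identical unread suffix — and to a fresh state only if none does.
a: 0a undefined. 0a->0: no, abb/bb meet in 0 with "bb" left. Open state 1: 0a->1.
b: 0b undefined. 0b->0: ok.
aa: 1a undefined. 1a->0: no, bbaab/aaaa meet in 0. 1a->1: no, ba/aaaa meet in 1. Open state 2: 1a->2.
ab: 1b undefined. 1b->0: no, abb/b meet in 0. 1b->1: ok.
aaa: 2a undefined. 2a->0: no, abb/aaaa meet in 1. 2a->1: no, abb/abaa meet in 1. 2a->2: no, babbba/aaaa meet in 2. Open state 3: 2a->3.
aaaa: 3a undefined. 3a->0: ok.
baab: 2b undefined. 2b->0: no, bbaab/aaaa meet in 0. 2b->1: ok.
abaab: 3b undefined. 3b->0: no, babaab/aaaa meet in 0. 3b->1: ok.
All examples now run through 4 states with every (state, symbol) defined. Accept strings end in {1,2}, Reject strings end in {0,3}; accept={1,2}.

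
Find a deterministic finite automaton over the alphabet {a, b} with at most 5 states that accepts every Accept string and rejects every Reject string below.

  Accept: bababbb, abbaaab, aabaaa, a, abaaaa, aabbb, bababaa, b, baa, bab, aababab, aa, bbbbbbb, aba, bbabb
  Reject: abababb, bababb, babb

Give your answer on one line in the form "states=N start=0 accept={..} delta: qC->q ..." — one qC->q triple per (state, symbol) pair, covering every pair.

states=3 start=0 accept={0,1} delta: 0a->0 0b->1 1a->0 1b->2 2a->1 2b->0

Fold the examples into a partial DFA from state 0: repeatedly fix the first undefined (state, symbol) met by the shortest-then-alphabetical prefix, trying targets in increasing order and rejecting any under which an Accept and a Reject string meet in one state with the same remainder; add a state when all current targets are rejected. Accepting states are where Accept strings end.
a: 0a undefined. 0a->0: ok.
b: 0b undefined. 0b->0: no, bababbb/abababb meet in 0. Open state 1: 0b->1.
ba: 1a undefined. 1a->0: ok.
bb: 1b undefined. 1b->0: no, aabaaa/abababb meet in 0. 1b->1: no, bababbb/abababb meet in 1. Open state 2: 1b->2.
bba: 2a undefined. 2a->0: no, bbabb/abababb meet in 2. 2a->1: ok.
bbb: 2b undefined. 2b->0: ok.
All examples now run through 3 states with every (state, symbol) defined. Accept strings end in {0,1}, Reject strings end in {2}; accept={0,1}.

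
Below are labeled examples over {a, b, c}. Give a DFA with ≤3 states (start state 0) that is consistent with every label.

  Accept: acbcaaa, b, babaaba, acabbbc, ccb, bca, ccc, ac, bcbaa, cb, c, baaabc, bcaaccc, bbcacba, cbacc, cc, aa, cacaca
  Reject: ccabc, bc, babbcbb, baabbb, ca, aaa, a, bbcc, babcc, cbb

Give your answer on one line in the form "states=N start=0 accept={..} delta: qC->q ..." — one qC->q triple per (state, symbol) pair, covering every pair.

states=3 start=0 accept={0,2} delta: 0a->1 0b->2 0c->0 1a->0 1b->2 1c->2 2a->2 2b->1 2c->1

Fold the examples into a partial DFA from state 0: repeatedly fix the first undefined (state, symbol) met by the shortest-then-alphabetical prefix, trying targets in increasing order and rejecting any under which an Accept and a Reject string meet in one state with the same remainder; add a state when all current targets are rejected. Accepting states are where Accept strings end.
a: 0a undefined. 0a->0: no, aa/aaa meet in 0. Open state 1: 0a->1.
b: 0b undefined. 0b->0: no, bca/ca meet in 0 with "ca" left. 0b->1: no, b/a meet in 1. Open state 2: 0b->2.
c: 0c undefined. 0c->0: ok.
aa: 1a undefined. 1a->0: ok.
ac: 1c undefined. 1c->0: no, cacaca/ca meet in 1. 1c->1: no, ac/ca meet in 1. 1c->2: ok.
ba: 2a undefined. 2a->0: no, baaabc/bc meet in 2 with "c" left. 2a->1: no, baaabc/ccabc meet in 1 with "bc" left. 2a->2: ok.
bb: 2b undefined. 2b->0: no, acbcaaa/ca meet in 1. 2b->1: ok.
bc: 2c undefined. 2c->0: no, bca/ca meet in 1. 2c->1: ok.
bcb: 1b undefined. 1b->0: no, acbcaaa/baabbb meet in 2. 1b->1: no, acbcaaa/ccabc meet in 2. 1b->2: ok.
All examples now run through 3 states with every (state, symbol) defined. Accept strings end in {0,2}, Reject strings end in {1}; accept={0,2}.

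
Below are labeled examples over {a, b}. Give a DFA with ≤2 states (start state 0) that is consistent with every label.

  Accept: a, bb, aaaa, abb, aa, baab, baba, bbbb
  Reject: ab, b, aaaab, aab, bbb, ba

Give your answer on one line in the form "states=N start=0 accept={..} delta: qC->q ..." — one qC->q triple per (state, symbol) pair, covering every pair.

Fold the examples into a partial DFA from state 0: repeatedly fix the first undefined (state, symbol) met by the shortest-then-alphabetical prefix, trying targets in increasing order and rejecting any under which an Accept and a Reject string meet in one state with the same remainder; add a state when all current targets are rejected. Accepting states are where Accept strings end.
a: 0a undefined. 0a->0: ok.
b: 0b undefined. 0b->0: no, a/ab meet in 0. Open state 1: 0b->1.
ba: 1a undefined. 1a->0: no, a/ba meet in 0. 1a->1: ok.
bb: 1b undefined. 1b->0: ok.
All examples now run through 2 states with every (state, symbol) defined. Accept strings end in {0}, Reject strings end in {1}; accept={0}.

states=2 start=0 accept={0} delta: 0a->0 0b->1 1a->1 1b->0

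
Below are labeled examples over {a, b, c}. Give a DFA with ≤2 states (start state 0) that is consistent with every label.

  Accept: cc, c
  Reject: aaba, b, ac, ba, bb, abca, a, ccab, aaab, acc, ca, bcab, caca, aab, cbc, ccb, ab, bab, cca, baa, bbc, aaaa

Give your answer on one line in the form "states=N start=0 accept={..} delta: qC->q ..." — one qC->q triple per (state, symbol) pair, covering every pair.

states=2 start=0 accept={0} delta: 0a->1 0b->1 0c->0 1a->1 1b->1 1c->1

Grow the machine one transition at a time. Run the examples from 0; the earliest place one falls off (shortest prefix, ties alphabetical) gets sent to the lowest-numbered state that keeps every Accept/Reject pair distinguishable — a pair clashes when both reach the same state with identical unread suffix — and to a fresh state only if none does.
a: 0a undefined. 0a->0: no, cc/acc meet in 0 with "cc" left. Open state 1: 0a->1.
b: 0b undefined. 0b->0: no, c/bbc meet in 0 with "c" left. 0b->1: ok.
c: 0c undefined. 0c->0: ok.
aa: 1a undefined. 1a->0: no, cc/aaba meet in 0. 1a->1: ok.
ab: 1b undefined. 1b->0: no, cc/bb meet in 0. 1b->1: ok.
ac: 1c undefined. 1c->0: no, cc/ac meet in 0. 1c->1: ok.
All examples now run through 2 states with every (state, symbol) defined. Accept strings end in {0}, Reject strings end in {1}; accept={0}.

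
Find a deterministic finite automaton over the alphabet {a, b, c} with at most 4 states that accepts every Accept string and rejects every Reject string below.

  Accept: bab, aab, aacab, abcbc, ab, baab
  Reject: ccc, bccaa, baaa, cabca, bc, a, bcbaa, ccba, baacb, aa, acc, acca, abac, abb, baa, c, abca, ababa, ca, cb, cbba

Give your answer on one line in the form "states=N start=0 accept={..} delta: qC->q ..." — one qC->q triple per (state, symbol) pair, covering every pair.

states=4 start=0 accept={1} delta: 0a->0 0b->1 0c->2 1a->0 1b->0 1c->2 2a->0 2b->3 2c->0 3a->0 3b->0 3c->1

Fold the examples into a partial DFA from state 0: repeatedly fix the first undefined (state, symbol) met by the shortest-then-alphabetical prefix, trying targets in increasing order and rejecting any under which an Accept and a Reject string meet in one state with the same remainder; add a state when all current targets are rejected. Accepting states are where Accept strings end.
a: 0a undefined. 0a->0: ok.
b: 0b undefined. 0b->0: no, bab/baaa meet in 0. Open state 1: 0b->1.
c: 0c undefined. 0c->0: no, aab/cb meet in 1. 0c->1: no, aab/c meet in 1. Open state 2: 0c->2.
ba: 1a undefined. 1a->0: ok.
bc: 1c undefined. 1c->0: no, abcbc/baaa meet in 0. 1c->1: no, bab/bc meet in 1. 1c->2: ok.
ca: 2a undefined. 2a->0: ok.
cb: 2b undefined. 2b->0: no, abcbc/bc meet in 2. 2b->1: no, bab/baacb meet in 1. 2b->2: no, abcbc/acc meet in 2 with "c" left. Open state 3: 2b->3.
cc: 2c undefined. 2c->0: ok.
abb: 1b undefined. 1b->0: ok.
cbb: 3b undefined. 3b->0: ok.
bcba: 3a undefined. 3a->0: ok.
abcbc: 3c undefined. 3c->0: no, abcbc/bccaa meet in 0. 3c->1: ok.
All examples now run through 4 states with every (state, symbol) defined. Accept strings end in {1}, Reject strings end in {0,2,3}; accept={1}.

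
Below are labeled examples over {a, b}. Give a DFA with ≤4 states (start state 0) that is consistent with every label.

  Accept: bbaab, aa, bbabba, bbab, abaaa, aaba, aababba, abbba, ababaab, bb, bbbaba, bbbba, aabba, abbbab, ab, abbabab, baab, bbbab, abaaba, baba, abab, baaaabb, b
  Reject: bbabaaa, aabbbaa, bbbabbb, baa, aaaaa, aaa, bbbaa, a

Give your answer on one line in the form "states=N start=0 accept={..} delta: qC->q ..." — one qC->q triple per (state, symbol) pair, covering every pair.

Fold the examples into a partial DFA from state 0: repeatedly fix the first undefined (state, symbol) met by the shortest-then-alphabetical prefix, trying targets in increasing order and rejecting any under which an Accept and a Reject string meet in one state with the same remainder; add a state when all current targets are rejected. Accepting states are where Accept strings end.
a: 0a undefined. 0a->0: no, aa/aaaaa meet in 0. Open state 1: 0a->1.
b: 0b undefined. 0b->0: no, aa/baa meet in 1 with "a" left. 0b->1: no, b/a meet in 1. Open state 2: 0b->2.
aa: 1a undefined. 1a->0: ok.
ab: 1b undefined. 1b->0: no, abaaa/aaaaa meet in 1. 1b->1: no, ab/aaaaa meet in 1. 1b->2: ok.
ba: 2a undefined. 2a->0: ok.
bb: 2b undefined. 2b->0: no, bbaab/bbbabbb meet in 2. 2b->1: no, bbaab/bbbabbb meet in 2. 2b->2: no, bbaab/bbbabbb meet in 2. Open state 3: 2b->3.
bba: 3a undefined. 3a->0: no, aa/bbabaaa meet in 0. 3a->1: no, aa/bbabaaa meet in 0. 3a->2: ok.
bbb: 3b undefined. 3b->0: no, aa/aabbbaa meet in 0. 3b->1: ok.
All examples now run through 4 states with every (state, symbol) defined. Accept strings end in {0,2,3}, Reject strings end in {1}; accept={0,2,3}.

states=4 start=0 accept={0,2,3} delta: 0a->1 0b->2 1a->0 1b->2 2a->0 2b->3 3a->2 3b->1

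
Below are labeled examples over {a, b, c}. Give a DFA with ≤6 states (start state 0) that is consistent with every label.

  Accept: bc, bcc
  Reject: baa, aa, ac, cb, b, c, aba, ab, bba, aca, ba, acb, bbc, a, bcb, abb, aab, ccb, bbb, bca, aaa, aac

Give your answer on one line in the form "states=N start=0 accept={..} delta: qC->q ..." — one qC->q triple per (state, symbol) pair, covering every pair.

State merging on the prefix tree: take the shortest (then alphabetical) example prefix whose next move is undefined and point that move at state 0, else 1, else 2, ...; a target is out if some Accept/Reject pair would then sit in one state with the same input left (inseparable). If every existing state is out, open a new one.
a: 0a undefined. 0a->0: ok.
b: 0b undefined. 0b->0: no, bc/ac meet in 0 with "c" left. Open state 1: 0b->1.
c: 0c undefined. 0c->0: ok.
ba: 1a undefined. 1a->0: ok.
bb: 1b undefined. 1b->0: ok.
bc: 1c undefined. 1c->0: no, bc/baa meet in 0. 1c->1: no, bc/cb meet in 1. Open state 2: 1c->2.
bca: 2a undefined. 2a->0: ok.
bcb: 2b undefined. 2b->0: ok.
bcc: 2c undefined. 2c->0: no, bcc/baa meet in 0. 2c->1: no, bcc/cb meet in 1. 2c->2: ok.
All examples now run through 3 states with every (state, symbol) defined. Accept strings end in {2}, Reject strings end in {0,1}; accept={2}.

states=3 start=0 accept={2} delta: 0a->0 0b->1 0c->0 1a->0 1b->0 1c->2 2a->0 2b->0 2c->2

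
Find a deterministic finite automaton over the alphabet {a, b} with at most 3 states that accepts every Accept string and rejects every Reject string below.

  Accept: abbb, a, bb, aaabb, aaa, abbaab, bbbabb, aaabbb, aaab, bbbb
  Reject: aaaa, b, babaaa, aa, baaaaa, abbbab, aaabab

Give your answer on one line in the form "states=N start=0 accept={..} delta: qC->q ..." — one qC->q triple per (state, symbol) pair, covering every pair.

states=3 start=0 accept={1} delta: 0a->1 0b->2 1a->0 1b->1 2a->0 2b->1

Grow the machine one transition at a time. Run the examples from 0; the earliest place one falls off (shortest prefix, ties alphabetical) gets sent to the lowest-numbered state that keeps every Accept/Reject pair distinguishable — a pair clashes when both reach the same state with identical unread suffix — and to a fresh state only if none does.
a: 0a undefined. 0a->0: no, a/aaaa meet in 0. Open state 1: 0a->1.
b: 0b undefined. 0b->0: no, bb/b meet in 0. 0b->1: no, a/b meet in 1. Open state 2: 0b->2.
aa: 1a undefined. 1a->0: ok.
ab: 1b undefined. 1b->0: no, aaabb/b meet in 2. 1b->1: ok.
ba: 2a undefined. 2a->0: ok.
bb: 2b undefined. 2b->0: no, bb/aaaa meet in 0. 2b->1: ok.
All examples now run through 3 states with every (state, symbol) defined. Accept strings end in {1}, Reject strings end in {0,2}; accept={1}.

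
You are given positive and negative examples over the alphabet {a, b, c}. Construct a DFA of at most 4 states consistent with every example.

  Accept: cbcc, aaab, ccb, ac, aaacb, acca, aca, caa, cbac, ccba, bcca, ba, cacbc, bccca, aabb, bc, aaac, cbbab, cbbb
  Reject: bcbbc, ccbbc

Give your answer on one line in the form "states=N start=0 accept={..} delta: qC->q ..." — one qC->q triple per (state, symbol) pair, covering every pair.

State merging on the prefix tree: take the shortest (then alphabetical) example prefix whose next move is undefined and point that move at state 0, else 1, else 2, ...; a target is out if some Accept/Reject pair would then sit in one state with the same input left (inseparable). If every existing state is out, open a new one.
a: 0a undefined. 0a->0: ok.
b: 0b undefined. 0b->0: ok.
c: 0c undefined. 0c->0: no, cbcc/bcbbc meet in 0. Open state 1: 0c->1.
ca: 1a undefined. 1a->0: ok.
cb: 1b undefined. 1b->0: no, ac/bcbbc meet in 1. 1b->1: no, cacbc/bcbbc meet in 1 with "c" left. Open state 2: 1b->2.
cc: 1c undefined. 1c->0: no, ac/ccbbc meet in 1. 1c->1: ok.
cba: 2a undefined. 2a->0: ok.
cbb: 2b undefined. 2b->0: no, ac/bcbbc meet in 1. 2b->1: no, ac/bcbbc meet in 1. 2b->2: no, cacbc/bcbbc meet in 2 with "c" left. Open state 3: 2b->3.
cbc: 2c undefined. 2c->0: ok.
cbba: 3a undefined. 3a->0: ok.
cbbb: 3b undefined. 3b->0: ok.
bcbbc: 3c undefined. 3c->0: no, aaab/bcbbc meet in 0. 3c->1: no, cbcc/bcbbc meet in 1. 3c->2: no, ccb/bcbbc meet in 2. 3c->3: ok.
All examples now run through 4 states with every (state, symbol) defined. Accept strings end in {0,1,2}, Reject strings end in {3}; accept={0,1,2}.

states=4 start=0 accept={0,1,2} delta: 0a->0 0b->0 0c->1 1a->0 1b->2 1c->1 2a->0 2b->3 2c->0 3a->0 3b->0 3c->3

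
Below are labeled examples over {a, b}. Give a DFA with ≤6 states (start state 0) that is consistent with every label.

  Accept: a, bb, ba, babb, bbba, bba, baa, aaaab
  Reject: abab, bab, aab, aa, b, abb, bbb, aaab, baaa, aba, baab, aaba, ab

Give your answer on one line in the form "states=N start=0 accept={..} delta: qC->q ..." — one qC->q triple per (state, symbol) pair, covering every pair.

states=5 start=0 accept={0,1} delta: 0a->1 0b->2 1a->3 1b->3 2a->0 2b->0 3a->4 3b->3 4a->2 4b->2

Fold the examples into a partial DFA from state 0: repeatedly fix the first undefined (state, symbol) met by the shortest-then-alphabetical prefix, trying targets in increasing order and rejecting any under which an Accept and a Reject string meet in one state with the same remainder; add a state when all current targets are rejected. Accepting states are where Accept strings end.
a: 0a undefined. 0a->0: no, a/aa meet in 0. Open state 1: 0a->1.
b: 0b undefined. 0b->0: no, bb/b meet in 0. 0b->1: no, a/b meet in 1. Open state 2: 0b->2.
aa: 1a undefined. 1a->0: no, ba/aaba meet in 2 with "a" left. 1a->1: no, a/aa meet in 1. 1a->2: no, bb/aab meet in 2 with "b" left. Open state 3: 1a->3.
ab: 1b undefined. 1b->0: no, a/aba meet in 1. 1b->1: no, a/abb meet in 1. 1b->2: no, bb/abb meet in 2 with "b" left. 1b->3: ok.
ba: 2a undefined. 2a->0: ok.
bb: 2b undefined. 2b->0: ok.
aaa: 3a undefined. 3a->0: no, bb/aba meet in 0. 3a->1: no, a/aba meet in 1. 3a->2: no, bb/abab meet in 0. 3a->3: no, aaaab/abab meet in 3 with "b" left. Open state 4: 3a->4.
aab: 3b undefined. 3b->0: no, a/aaba meet in 1. 3b->1: no, a/aab meet in 1. 3b->2: no, bb/aaba meet in 0. 3b->3: ok.
aaaa: 4a undefined. 4a->0: no, aaaab/bab meet in 2. 4a->1: no, aaaab/aab meet in 3. 4a->2: ok.
aaab: 4b undefined. 4b->0: no, bb/abab meet in 0. 4b->1: no, a/abab meet in 1. 4b->2: ok.
All examples now run through 5 states with every (state, symbol) defined. Accept strings end in {0,1}, Reject strings end in {2,3,4}; accept={0,1}.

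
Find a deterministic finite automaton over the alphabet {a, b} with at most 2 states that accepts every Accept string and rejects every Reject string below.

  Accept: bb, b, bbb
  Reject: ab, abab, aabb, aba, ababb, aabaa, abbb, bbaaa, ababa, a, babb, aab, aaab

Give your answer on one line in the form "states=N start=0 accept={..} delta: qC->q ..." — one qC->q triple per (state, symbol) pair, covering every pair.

Fold the examples into a partial DFA from state 0: repeatedly fix the first undefined (state, symbol) met by the shortest-then-alphabetical prefix, trying targets in increasing order and rejecting any under which an Accept and a Reject string meet in one state with the same remainder; add a state when all current targets are rejected. Accepting states are where Accept strings end.
a: 0a undefined. 0a->0: no, bb/aabb meet in 0 with "bb" left. Open state 1: 0a->1.
b: 0b undefined. 0b->0: ok.
aa: 1a undefined. 1a->0: no, bb/aabb meet in 0. 1a->1: ok.
ab: 1b undefined. 1b->0: no, bb/ab meet in 0. 1b->1: ok.
All examples now run through 2 states with every (state, symbol) defined. Accept strings end in {0}, Reject strings end in {1}; accept={0}.

states=2 start=0 accept={0} delta: 0a->1 0b->0 1a->1 1b->1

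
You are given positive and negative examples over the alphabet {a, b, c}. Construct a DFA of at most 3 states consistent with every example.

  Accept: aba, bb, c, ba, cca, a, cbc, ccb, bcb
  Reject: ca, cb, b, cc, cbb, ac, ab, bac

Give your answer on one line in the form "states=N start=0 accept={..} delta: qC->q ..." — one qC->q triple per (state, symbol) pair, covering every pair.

State merging on the prefix tree: take the shortest (then alphabetical) example prefix whose next move is undefined and point that move at state 0, else 1, else 2, ...; a target is out if some Accept/Reject pair would then sit in one state with the same input left (inseparable). If every existing state is out, open a new one.
a: 0a undefined. 0a->0: no, c/ac meet in 0 with "c" left. Open state 1: 0a->1.
b: 0b undefined. 0b->0: no, bb/b meet in 0. 0b->1: no, bb/ab meet in 1 with "b" left. Open state 2: 0b->2.
c: 0c undefined. 0c->0: no, bb/cbb meet in 2 with "b" left. 0c->1: ok.
ab: 1b undefined. 1b->0: ok.
ac: 1c undefined. 1c->0: no, ccb/b meet in 2. 1c->1: no, aba/cc meet in 1. 1c->2: ok.
ba: 2a undefined. 2a->0: no, aba/bac meet in 1. 2a->1: ok.
bb: 2b undefined. 2b->0: no, bb/cb meet in 0. 2b->1: ok.
bc: 2c undefined. 2c->0: no, bcb/b meet in 2. 2c->1: no, bcb/cb meet in 0. 2c->2: ok.
ca: 1a undefined. 1a->0: ok.
All examples now run through 3 states with every (state, symbol) defined. Accept strings end in {1}, Reject strings end in {0,2}; accept={1}.

states=3 start=0 accept={1} delta: 0a->1 0b->2 0c->1 1a->0 1b->0 1c->2 2a->1 2b->1 2c->2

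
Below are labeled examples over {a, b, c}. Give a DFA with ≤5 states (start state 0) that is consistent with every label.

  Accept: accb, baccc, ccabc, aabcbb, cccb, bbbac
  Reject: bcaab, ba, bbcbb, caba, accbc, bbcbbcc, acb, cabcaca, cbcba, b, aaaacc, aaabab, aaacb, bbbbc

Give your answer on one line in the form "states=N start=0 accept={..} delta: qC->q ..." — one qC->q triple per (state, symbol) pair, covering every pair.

states=5 start=0 accept={3,4} delta: 0a->0 0b->1 0c->1 1a->0 1b->2 1c->2 2a->1 2b->3 2c->3 3a->2 3b->4 3c->0 4a->0 4b->0 4c->0

Grow the machine one transition at a time. Run the examples from 0; the earliest place one falls off (shortest prefix, ties alphabetical) gets sent to the lowest-numbered state that keeps every Accept/Reject pair distinguishable — a pair clashes when both reach the same state with identical unread suffix — and to a fresh state only if none does.
a: 0a undefined. 0a->0: ok.
b: 0b undefined. 0b->0: no, aabcbb/bbcbb meet in 0 with "cbb" left. Open state 1: 0b->1.
c: 0c undefined. 0c->0: no, accb/acb meet in 1. 0c->1: ok.
ba: 1a undefined. 1a->0: ok.
bb: 1b undefined. 1b->0: no, baccc/bbcbbcc meet in 1 with "cc" left. 1b->1: no, aabcbb/bbcbb meet in 1 with "cbb" left. Open state 2: 1b->2.
bc: 1c undefined. 1c->0: no, accb/bcaab meet in 1. 1c->1: no, accb/acb meet in 2. 1c->2: ok.
bbb: 2b undefined. 2b->0: no, accb/ba meet in 0. 2b->1: no, accb/b meet in 1. 2b->2: no, accb/acb meet in 2. Open state 3: 2b->3.
bbc: 2c undefined. 2c->0: no, baccc/ba meet in 0. 2c->1: no, accb/bbcbb meet in 3. 2c->2: no, baccc/acb meet in 2. 2c->3: ok.
bca: 2a undefined. 2a->0: no, ccabc/acb meet in 2. 2a->1: ok.
bbba: 3a undefined. 3a->0: no, bbbac/bcaab meet in 1. 3a->1: no, bbbac/acb meet in 2. 3a->2: ok.
bbbb: 3b undefined. 3b->0: no, accb/bbcbbcc meet in 3. 3b->1: no, aabcbb/bcaab meet in 1. 3b->2: no, accb/bbcbb meet in 3. 3b->3: no, accb/bbcbb meet in 3. Open state 4: 3b->4.
accbc: 3c undefined. 3c->0: ok.
bbbbc: 4c undefined. 4c->0: ok.
bbcbb: 4b undefined. 4b->0: ok.
cbcba: 4a undefined. 4a->0: ok.
All examples now run through 5 states with every (state, symbol) defined. Accept strings end in {3,4}, Reject strings end in {0,1,2}; accept={3,4}.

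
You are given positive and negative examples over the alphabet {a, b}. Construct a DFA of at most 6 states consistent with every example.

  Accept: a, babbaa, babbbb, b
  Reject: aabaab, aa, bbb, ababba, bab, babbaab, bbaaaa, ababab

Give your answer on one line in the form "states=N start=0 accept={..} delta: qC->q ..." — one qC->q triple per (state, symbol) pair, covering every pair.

states=5 start=0 accept={1} delta: 0a->1 0b->1 1a->2 1b->2 2a->0 2b->3 3a->0 3b->4 4a->0 4b->0

State merging on the prefix tree: take the shortest (then alphabetical) example prefix whose next move is undefined and point that move at state 0, else 1, else 2, ...; a target is out if some Accept/Reject pair would then sit in one state with the same input left (inseparable). If every existing state is out, open a new one.
a: 0a undefined. 0a->0: no, a/aa meet in 0. Open state 1: 0a->1.
b: 0b undefined. 0b->0: no, b/bbb meet in 0. 0b->1: ok.
aa: 1a undefined. 1a->0: no, a/bab meet in 1. 1a->1: no, a/aa meet in 1. Open state 2: 1a->2.
ab: 1b undefined. 1b->0: no, a/bbb meet in 1. 1b->1: no, a/bbb meet in 1. 1b->2: ok.
aab: 2b undefined. 2b->0: no, babbbb/aabaab meet in 0. 2b->1: no, a/bbb meet in 1. 2b->2: no, babbbb/aa meet in 2. Open state 3: 2b->3.
aba: 2a undefined. 2a->0: ok.
aaba: 3a undefined. 3a->0: ok.
babb: 3b undefined. 3b->0: no, babbaa/aabaab meet in 2. 3b->1: no, a/babbaab meet in 1. 3b->2: no, babbbb/aabaab meet in 2. 3b->3: no, babbbb/bbb meet in 3. Open state 4: 3b->4.
babba: 4a undefined. 4a->0: ok.
babbb: 4b undefined. 4b->0: ok.
All examples now run through 5 states with every (state, symbol) defined. Accept strings end in {1}, Reject strings end in {0,2,3}; accept={1}.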